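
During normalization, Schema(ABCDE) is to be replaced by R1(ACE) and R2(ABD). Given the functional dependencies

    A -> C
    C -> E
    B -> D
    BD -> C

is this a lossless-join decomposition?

Yes

Common attributes: R1 ∩ R2 = {A}.
Closure of {A}: A → C applies, adding C; C → E applies, adding E. So (A)⁺ = {ACE}.
This closure contains every attribute of R1, so R1 ∩ R2 → R1. The join is lossless.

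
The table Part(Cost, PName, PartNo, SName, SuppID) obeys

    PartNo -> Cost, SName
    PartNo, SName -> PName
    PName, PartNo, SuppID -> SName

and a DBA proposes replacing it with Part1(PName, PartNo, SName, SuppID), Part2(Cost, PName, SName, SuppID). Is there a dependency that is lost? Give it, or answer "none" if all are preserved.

PartNo -> Cost, SName

Check PartNo → Cost, SName: no single fragment contains all of {Cost, PartNo, SName}, and the restricted closure of {PartNo} across the fragments never reaches {Cost, SName}.
PartNo, SName → PName is preserved.
PName, PartNo, SuppID → SName is preserved.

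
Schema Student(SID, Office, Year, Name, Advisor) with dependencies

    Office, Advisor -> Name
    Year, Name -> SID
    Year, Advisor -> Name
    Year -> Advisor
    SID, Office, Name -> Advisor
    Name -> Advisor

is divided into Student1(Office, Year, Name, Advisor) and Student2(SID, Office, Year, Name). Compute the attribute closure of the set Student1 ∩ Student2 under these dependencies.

Student1 ∩ Student2 = {Office, Year, Name}.
Year, Name → SID applies, adding SID
Year → Advisor applies, adding Advisor
Closure: {SID, Office, Year, Name, Advisor}.

SID, Office, Year, Name, Advisor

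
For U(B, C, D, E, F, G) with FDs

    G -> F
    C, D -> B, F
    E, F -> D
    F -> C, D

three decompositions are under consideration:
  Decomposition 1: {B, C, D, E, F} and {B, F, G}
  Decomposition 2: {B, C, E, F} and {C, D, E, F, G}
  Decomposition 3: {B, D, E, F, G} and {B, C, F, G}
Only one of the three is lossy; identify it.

Decomposition 1: common = {B, F}, closure = {B, C, D, F} → lossy.
Decomposition 2: common = {C, E, F}, closure = {B, C, D, E, F} → lossless.
Decomposition 3: common = {B, F, G}, closure = {B, C, D, F, G} → lossless.

Decomposition 1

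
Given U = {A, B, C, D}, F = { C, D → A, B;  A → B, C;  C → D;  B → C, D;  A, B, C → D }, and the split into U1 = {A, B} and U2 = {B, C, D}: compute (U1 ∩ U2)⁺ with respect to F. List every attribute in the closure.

U1 ∩ U2 = {B}.
B → C, D applies, adding C, D
C, D → A, B applies, adding A
Closure: {A, B, C, D}.

A, B, C, D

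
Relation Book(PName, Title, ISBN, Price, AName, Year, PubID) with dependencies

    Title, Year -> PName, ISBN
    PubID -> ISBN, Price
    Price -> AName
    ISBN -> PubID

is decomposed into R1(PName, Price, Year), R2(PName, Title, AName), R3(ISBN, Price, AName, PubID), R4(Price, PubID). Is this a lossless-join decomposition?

Chase test. Columns are PName, Title, ISBN, Price, AName, Year, PubID; row i has aⱼ where attribute j ∈ Ri, else bᵢⱼ.
Initial tableau (one row per fragment):
  row 1: a1 b12 b13 a4 b15 a6 b17
  row 2: a1 a2 b23 b24 a5 b26 b27
  row 3: b31 b32 a3 a4 a5 b36 a7
  row 4: b41 b42 b43 a4 b45 b46 a7
Rows 3 and 4 agree on PubID; apply PubID→ISBN, Price and equate their ISBN, Price entries.
Rows 1 and 3 agree on Price; apply Price→AName and equate their AName entries.
Rows 1 and 4 agree on Price; apply Price→AName and equate their AName entries.
No row becomes fully distinguished — the join is lossy.

No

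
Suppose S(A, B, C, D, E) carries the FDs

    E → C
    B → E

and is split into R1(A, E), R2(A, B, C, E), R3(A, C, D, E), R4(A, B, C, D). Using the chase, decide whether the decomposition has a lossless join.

Chase test. Columns are A, B, C, D, E; row i has aⱼ where attribute j ∈ Ri, else bᵢⱼ.
Initial tableau (one row per fragment):
  row 1: a1 b12 b13 b14 a5
  row 2: a1 a2 a3 b24 a5
  row 3: a1 b32 a3 a4 a5
  row 4: a1 a2 a3 a4 b45
Rows 1 and 2 agree on E; apply E→C and equate their C entries.
Rows 2 and 4 agree on B; apply B→E and equate their E entries.
Row 4 is now all distinguished symbols — the join is lossless.

Yes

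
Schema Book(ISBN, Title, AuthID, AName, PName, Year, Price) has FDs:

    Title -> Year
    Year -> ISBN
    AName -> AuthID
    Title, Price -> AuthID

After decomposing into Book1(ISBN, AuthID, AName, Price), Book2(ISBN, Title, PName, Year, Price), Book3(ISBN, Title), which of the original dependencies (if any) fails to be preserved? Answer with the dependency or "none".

Check Title, Price → AuthID: no single fragment contains all of {Title, AuthID, Price}, and the restricted closure of {Title, Price} across the fragments never reaches {AuthID}.
Title → Year is preserved.
Year → ISBN is preserved.
AName → AuthID is preserved.

Title, Price -> AuthID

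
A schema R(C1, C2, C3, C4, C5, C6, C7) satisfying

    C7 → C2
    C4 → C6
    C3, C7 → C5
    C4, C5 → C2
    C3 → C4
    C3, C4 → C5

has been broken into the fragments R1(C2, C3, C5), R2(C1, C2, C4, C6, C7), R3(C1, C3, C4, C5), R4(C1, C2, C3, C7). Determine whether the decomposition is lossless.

Yes

Chase test. Columns are C1, C2, C3, C4, C5, C6, C7; row i has aⱼ where attribute j ∈ Ri, else bᵢⱼ.
Initial tableau (one row per fragment):
  row 1: b11 a2 a3 b14 a5 b16 b17
  row 2: a1 a2 b23 a4 b25 a6 a7
  row 3: a1 b32 a3 a4 a5 b36 b37
  row 4: a1 a2 a3 b44 b45 b46 a7
Rows 2 and 3 agree on C4; apply C4→C6 and equate their C6 entries.
Rows 1 and 3 agree on C3; apply C3→C4 and equate their C4 entries.
Rows 1 and 4 agree on C3; apply C3→C4 and equate their C4 entries.
Rows 1 and 4 agree on C3, C4; apply C3, C4→C5 and equate their C5 entries.
Rows 1 and 2 agree on C4; apply C4→C6 and equate their C6 entries.
Rows 1 and 4 agree on C4; apply C4→C6 and equate their C6 entries.
Rows 1 and 3 agree on C4, C5; apply C4, C5→C2 and equate their C2 entries.
Row 4 is now all distinguished symbols — the join is lossless.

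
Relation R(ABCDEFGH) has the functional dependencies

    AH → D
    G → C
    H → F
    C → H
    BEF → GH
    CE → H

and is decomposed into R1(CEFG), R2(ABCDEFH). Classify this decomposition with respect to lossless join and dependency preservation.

lossy and not dependency-preserving

Lossless test: (CEF)⁺ = {CEFH}, which is a superkey of neither fragment — lossy.
Dependency preservation: the restricted closure of {BEF} across the fragments never reaches {GH}, so BEF → GH cannot be enforced without a join — not preserved.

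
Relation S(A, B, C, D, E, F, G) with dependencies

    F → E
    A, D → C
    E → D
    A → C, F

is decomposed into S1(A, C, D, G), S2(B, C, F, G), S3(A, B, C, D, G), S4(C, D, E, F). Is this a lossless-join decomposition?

Chase test. Columns are A, B, C, D, E, F, G; row i has aⱼ where attribute j ∈ Si, else bᵢⱼ.
Initial tableau (one row per fragment):
  row 1: a1 b12 a3 a4 b15 b16 a7
  row 2: b21 a2 a3 b24 b25 a6 a7
  row 3: a1 a2 a3 a4 b35 b36 a7
  row 4: b41 b42 a3 a4 a5 a6 b47
Rows 2 and 4 agree on F; apply F→E and equate their E entries.
Rows 2 and 4 agree on E; apply E→D and equate their D entries.
Rows 1 and 3 agree on A; apply A→C, F and equate their C, F entries.
Rows 1 and 3 agree on F; apply F→E and equate their E entries.
No row becomes fully distinguished — the join is lossy.

No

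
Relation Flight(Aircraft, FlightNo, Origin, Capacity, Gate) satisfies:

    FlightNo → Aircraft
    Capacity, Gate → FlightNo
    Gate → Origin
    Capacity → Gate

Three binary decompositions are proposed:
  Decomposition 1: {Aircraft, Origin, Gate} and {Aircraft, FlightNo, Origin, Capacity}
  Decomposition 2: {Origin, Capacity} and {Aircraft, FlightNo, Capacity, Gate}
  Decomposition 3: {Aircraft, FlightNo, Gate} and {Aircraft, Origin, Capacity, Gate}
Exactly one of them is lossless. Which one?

Decomposition 2

Decomposition 1: common = {Aircraft, Origin}, closure = {Aircraft, Origin} → lossy.
Decomposition 2: common = {Capacity}, closure = {Aircraft, FlightNo, Origin, Capacity, Gate} → lossless.
Decomposition 3: common = {Aircraft, Gate}, closure = {Aircraft, Origin, Gate} → lossy.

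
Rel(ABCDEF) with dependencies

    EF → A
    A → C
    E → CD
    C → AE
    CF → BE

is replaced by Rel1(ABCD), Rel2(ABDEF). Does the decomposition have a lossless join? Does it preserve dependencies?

lossless and dependency-preserving

Lossless test: (ABD)⁺ = {ABCDE}, which contains all of one fragment — lossless.
Dependency preservation: E → CD; C → AE; CF → BE are not contained in any single fragment, but the restricted closure of each left-hand side across the fragments still reaches the right-hand side; the remaining FDs each lie inside some fragment. All dependencies are preserved.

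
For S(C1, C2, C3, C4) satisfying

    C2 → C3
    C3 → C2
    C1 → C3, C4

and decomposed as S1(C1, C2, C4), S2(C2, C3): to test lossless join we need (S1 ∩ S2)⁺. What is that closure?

S1 ∩ S2 = {C2}.
C2 → C3 applies, adding C3
Closure: {C2, C3}.

C2, C3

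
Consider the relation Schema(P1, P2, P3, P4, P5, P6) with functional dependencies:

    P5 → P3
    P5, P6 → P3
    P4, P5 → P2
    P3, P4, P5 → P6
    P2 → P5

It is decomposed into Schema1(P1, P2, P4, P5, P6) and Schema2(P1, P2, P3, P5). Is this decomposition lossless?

Yes

Common attributes: Schema1 ∩ Schema2 = {P1, P2, P5}.
Closure of {P1, P2, P5}: P5 → P3 applies, adding P3. So (P1, P2, P5)⁺ = {P1, P2, P3, P5}.
This closure contains every attribute of Schema2, so Schema1 ∩ Schema2 → Schema2. The join is lossless.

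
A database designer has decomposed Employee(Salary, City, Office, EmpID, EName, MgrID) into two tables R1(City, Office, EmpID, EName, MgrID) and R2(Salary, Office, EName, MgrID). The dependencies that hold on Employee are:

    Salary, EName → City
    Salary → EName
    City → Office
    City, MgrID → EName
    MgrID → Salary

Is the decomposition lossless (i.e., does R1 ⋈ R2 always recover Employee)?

Yes

Common attributes: R1 ∩ R2 = {Office, EName, MgrID}.
Closure of {Office, EName, MgrID}: MgrID → Salary applies, adding Salary; Salary, EName → City applies, adding City. So (Office, EName, MgrID)⁺ = {Salary, City, Office, EName, MgrID}.
This closure contains every attribute of R2, so R1 ∩ R2 → R2. The join is lossless.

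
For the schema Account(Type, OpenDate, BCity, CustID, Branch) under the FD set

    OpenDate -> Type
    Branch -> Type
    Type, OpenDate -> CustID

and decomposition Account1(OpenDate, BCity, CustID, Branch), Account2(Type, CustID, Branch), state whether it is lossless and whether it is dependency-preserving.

Lossless test: (CustID, Branch)⁺ = {Type, CustID, Branch}, which contains all of one fragment — lossless.
Dependency preservation: the restricted closure of {OpenDate} across the fragments never reaches {Type}, so OpenDate → Type cannot be enforced without a join — not preserved.

lossless but not dependency-preserving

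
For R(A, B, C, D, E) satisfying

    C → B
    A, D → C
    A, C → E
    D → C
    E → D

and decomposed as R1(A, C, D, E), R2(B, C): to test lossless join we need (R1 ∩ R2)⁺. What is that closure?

R1 ∩ R2 = {C}.
C → B applies, adding B
Closure: {B, C}.

B, C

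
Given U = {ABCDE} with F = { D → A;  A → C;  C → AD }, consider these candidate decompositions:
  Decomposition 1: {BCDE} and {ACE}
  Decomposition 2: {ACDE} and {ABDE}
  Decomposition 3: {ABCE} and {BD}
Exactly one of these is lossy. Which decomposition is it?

Decomposition 3

Decomposition 1: common = {CE}, closure = {ACDE} → lossless.
Decomposition 2: common = {ADE}, closure = {ACDE} → lossless.
Decomposition 3: common = {B}, closure = {B} → lossy.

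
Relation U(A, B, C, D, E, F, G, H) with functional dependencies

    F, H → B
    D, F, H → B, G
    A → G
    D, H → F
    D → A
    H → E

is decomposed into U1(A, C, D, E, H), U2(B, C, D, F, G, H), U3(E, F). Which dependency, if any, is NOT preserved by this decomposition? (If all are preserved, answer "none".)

Check A → G: no single fragment contains all of {A, G}, and the restricted closure of {A} across the fragments never reaches {G}.
F, H → B is preserved.
D, F, H → B, G is preserved.
D, H → F is preserved.
D → A is preserved.
H → E is preserved.

A → G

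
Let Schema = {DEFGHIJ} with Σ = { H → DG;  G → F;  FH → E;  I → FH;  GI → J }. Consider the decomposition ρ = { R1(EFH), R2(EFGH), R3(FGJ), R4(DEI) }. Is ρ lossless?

No

Chase test. Columns are DEFGHIJ; row i has aⱼ where attribute j ∈ Ri, else bᵢⱼ.
Initial tableau (one row per fragment):
  row 1: b11 a2 a3 b14 a5 b16 b17
  row 2: b21 a2 a3 a4 a5 b26 b27
  row 3: b31 b32 a3 a4 b35 b36 a7
  row 4: a1 a2 b43 b44 b45 a6 b47
Rows 1 and 2 agree on H; apply H→DG and equate their DG entries.
No row becomes fully distinguished — the join is lossy.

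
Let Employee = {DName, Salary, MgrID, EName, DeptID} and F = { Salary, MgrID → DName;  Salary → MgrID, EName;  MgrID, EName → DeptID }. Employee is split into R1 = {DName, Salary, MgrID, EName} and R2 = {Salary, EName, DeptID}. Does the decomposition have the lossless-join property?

Common attributes: R1 ∩ R2 = {Salary, EName}.
Closure of {Salary, EName}: Salary → MgrID, EName applies, adding MgrID; MgrID, EName → DeptID applies, adding DeptID; Salary, MgrID → DName applies, adding DName. So (Salary, EName)⁺ = {DName, Salary, MgrID, EName, DeptID}.
This closure contains every attribute of R1, so R1 ∩ R2 → R1. The join is lossless.

Yes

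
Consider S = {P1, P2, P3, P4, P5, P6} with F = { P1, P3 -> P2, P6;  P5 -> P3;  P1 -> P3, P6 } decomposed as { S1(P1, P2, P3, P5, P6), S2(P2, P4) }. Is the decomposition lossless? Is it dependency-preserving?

Lossless test: (P2)⁺ = {P2}, which is a superkey of neither fragment — lossy.
Dependency preservation: every FD's attributes lie within a single fragment, so each can be enforced locally — preserved.

lossy but dependency-preserving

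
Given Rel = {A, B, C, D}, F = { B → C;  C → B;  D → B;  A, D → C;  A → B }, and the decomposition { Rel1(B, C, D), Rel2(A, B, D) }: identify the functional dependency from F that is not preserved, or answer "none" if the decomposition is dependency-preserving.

none

B → C lies within Rel1.
C → B lies within Rel1.
D → B lies within Rel1.
A, D → C: restricted closure across fragments reaches C.
A → B lies within Rel2.
Every dependency is enforceable on the fragments, so the decomposition is dependency-preserving.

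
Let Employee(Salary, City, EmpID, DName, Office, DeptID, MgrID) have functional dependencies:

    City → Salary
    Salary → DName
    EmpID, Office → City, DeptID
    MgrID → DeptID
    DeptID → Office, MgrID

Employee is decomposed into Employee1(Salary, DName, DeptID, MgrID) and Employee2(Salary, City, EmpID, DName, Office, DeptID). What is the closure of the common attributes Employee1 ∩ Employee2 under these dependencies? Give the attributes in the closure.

Salary, DName, Office, DeptID, MgrID

Employee1 ∩ Employee2 = {Salary, DName, DeptID}.
DeptID → Office, MgrID applies, adding Office, MgrID
Closure: {Salary, DName, Office, DeptID, MgrID}.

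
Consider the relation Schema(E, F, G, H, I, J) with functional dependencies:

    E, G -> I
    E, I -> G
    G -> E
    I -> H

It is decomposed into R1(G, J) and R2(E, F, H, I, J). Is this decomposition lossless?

No

Common attributes: R1 ∩ R2 = {J}.
No dependency enlarges {J}, so (J)⁺ = {J}.
The closure contains neither all of R1 = {G, J} nor all of R2 = {E, F, H, I, J}, so the common attributes are not a superkey of either fragment. The join is lossy.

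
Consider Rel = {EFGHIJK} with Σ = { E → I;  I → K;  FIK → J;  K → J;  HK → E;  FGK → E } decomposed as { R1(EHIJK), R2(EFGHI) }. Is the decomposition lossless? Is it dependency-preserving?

lossless but not dependency-preserving

Lossless test: (EHI)⁺ = {EHIJK}, which contains all of one fragment — lossless.
Dependency preservation: the restricted closure of {FGK} across the fragments never reaches {E}, so FGK → E cannot be enforced without a join — not preserved.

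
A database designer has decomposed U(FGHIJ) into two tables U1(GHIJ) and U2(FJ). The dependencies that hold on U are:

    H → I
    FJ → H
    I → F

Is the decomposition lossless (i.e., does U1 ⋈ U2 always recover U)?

No

Common attributes: U1 ∩ U2 = {J}.
No dependency enlarges {J}, so (J)⁺ = {J}.
The closure contains neither all of U1 = {GHIJ} nor all of U2 = {FJ}, so the common attributes are not a superkey of either fragment. The join is lossy.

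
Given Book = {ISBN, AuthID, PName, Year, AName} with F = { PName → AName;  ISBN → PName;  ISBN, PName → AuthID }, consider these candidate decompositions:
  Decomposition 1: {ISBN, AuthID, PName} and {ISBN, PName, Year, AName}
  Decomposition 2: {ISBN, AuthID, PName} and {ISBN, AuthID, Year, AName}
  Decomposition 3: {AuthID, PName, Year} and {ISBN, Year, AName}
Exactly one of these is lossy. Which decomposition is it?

Decomposition 1: common = {ISBN, PName}, closure = {ISBN, AuthID, PName, AName} → lossless.
Decomposition 2: common = {ISBN, AuthID}, closure = {ISBN, AuthID, PName, AName} → lossless.
Decomposition 3: common = {Year}, closure = {Year} → lossy.

Decomposition 3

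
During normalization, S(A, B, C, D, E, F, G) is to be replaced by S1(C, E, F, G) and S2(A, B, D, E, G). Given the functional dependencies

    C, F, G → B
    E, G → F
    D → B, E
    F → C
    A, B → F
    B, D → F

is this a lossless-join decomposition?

Common attributes: S1 ∩ S2 = {E, G}.
Closure of {E, G}: E, G → F applies, adding F; F → C applies, adding C; C, F, G → B applies, adding B. So (E, G)⁺ = {B, C, E, F, G}.
This closure contains every attribute of S1, so S1 ∩ S2 → S1. The join is lossless.

Yes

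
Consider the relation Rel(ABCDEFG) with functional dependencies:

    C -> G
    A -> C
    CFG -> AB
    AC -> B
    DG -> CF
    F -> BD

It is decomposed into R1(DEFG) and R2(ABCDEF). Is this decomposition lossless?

No

Common attributes: R1 ∩ R2 = {DEF}.
Closure of {DEF}: F → BD applies, adding B. So (DEF)⁺ = {BDEF}.
The closure contains neither all of R1 = {DEFG} nor all of R2 = {ABCDEF}, so the common attributes are not a superkey of either fragment. The join is lossy.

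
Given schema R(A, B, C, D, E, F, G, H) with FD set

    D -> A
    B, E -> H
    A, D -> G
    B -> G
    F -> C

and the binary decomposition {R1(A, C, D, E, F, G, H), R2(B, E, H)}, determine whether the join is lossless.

No

Common attributes: R1 ∩ R2 = {E, H}.
No dependency enlarges {E, H}, so (E, H)⁺ = {E, H}.
The closure contains neither all of R1 = {A, C, D, E, F, G, H} nor all of R2 = {B, E, H}, so the common attributes are not a superkey of either fragment. The join is lossy.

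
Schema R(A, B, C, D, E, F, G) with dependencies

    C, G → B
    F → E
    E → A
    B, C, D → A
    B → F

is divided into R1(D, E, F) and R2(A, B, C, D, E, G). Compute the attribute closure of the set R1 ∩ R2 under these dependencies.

A, D, E

R1 ∩ R2 = {D, E}.
E → A applies, adding A
Closure: {A, D, E}.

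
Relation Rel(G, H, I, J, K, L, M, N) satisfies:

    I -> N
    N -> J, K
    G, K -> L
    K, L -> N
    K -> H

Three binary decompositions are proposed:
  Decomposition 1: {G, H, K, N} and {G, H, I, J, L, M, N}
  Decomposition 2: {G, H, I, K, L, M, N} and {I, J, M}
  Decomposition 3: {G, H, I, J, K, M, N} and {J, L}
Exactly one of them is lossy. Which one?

Decomposition 3

Decomposition 1: common = {G, H, N}, closure = {G, H, J, K, L, N} → lossless.
Decomposition 2: common = {I, M}, closure = {H, I, J, K, M, N} → lossless.
Decomposition 3: common = {J}, closure = {J} → lossy.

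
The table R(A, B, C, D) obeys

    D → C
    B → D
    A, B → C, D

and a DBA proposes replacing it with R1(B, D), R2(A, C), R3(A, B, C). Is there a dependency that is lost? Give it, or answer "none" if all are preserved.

Check D → C: no single fragment contains all of {C, D}, and the restricted closure of {D} across the fragments never reaches {C}.
B → D is preserved.
A, B → C, D is preserved.

D → C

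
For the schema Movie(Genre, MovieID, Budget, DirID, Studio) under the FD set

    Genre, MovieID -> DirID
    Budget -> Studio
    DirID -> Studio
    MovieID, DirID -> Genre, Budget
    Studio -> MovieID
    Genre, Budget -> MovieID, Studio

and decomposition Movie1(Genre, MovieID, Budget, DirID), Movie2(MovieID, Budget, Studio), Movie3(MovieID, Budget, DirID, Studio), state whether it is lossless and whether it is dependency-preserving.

Lossless test (chase): Rows 1 and 2 agree on Budget; apply Budget→Studio and equate their Studio entries. Rows 1 and 3 agree on MovieID, DirID; apply MovieID, DirID→Genre, Budget and equate their Genre, Budget entries. Row 1 is now all distinguished symbols — the join is lossless.
Dependency preservation: Genre, Budget → MovieID, Studio is not contained in any single fragment, but the restricted closure of its left-hand side across the fragments still reaches the right-hand side; the remaining FDs each lie inside some fragment. All dependencies are preserved.

lossless and dependency-preserving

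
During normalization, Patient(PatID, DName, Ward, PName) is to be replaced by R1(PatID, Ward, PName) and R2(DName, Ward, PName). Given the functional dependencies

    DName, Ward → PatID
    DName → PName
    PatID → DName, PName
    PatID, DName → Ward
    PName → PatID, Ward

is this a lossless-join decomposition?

Yes

Common attributes: R1 ∩ R2 = {Ward, PName}.
Closure of {Ward, PName}: PName → PatID, Ward applies, adding PatID; PatID → DName, PName applies, adding DName. So (Ward, PName)⁺ = {PatID, DName, Ward, PName}.
This closure contains every attribute of R1, so R1 ∩ R2 → R1. The join is lossless.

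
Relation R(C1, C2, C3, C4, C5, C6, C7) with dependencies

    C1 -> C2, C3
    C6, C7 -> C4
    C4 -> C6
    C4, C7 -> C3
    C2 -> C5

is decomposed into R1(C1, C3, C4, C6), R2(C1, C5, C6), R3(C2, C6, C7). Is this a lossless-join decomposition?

Chase test. Columns are C1, C2, C3, C4, C5, C6, C7; row i has aⱼ where attribute j ∈ Ri, else bᵢⱼ.
Initial tableau (one row per fragment):
  row 1: a1 b12 a3 a4 b15 a6 b17
  row 2: a1 b22 b23 b24 a5 a6 b27
  row 3: b31 a2 b33 b34 b35 a6 a7
Rows 1 and 2 agree on C1; apply C1→C2, C3 and equate their C2, C3 entries.
Rows 1 and 2 agree on C2; apply C2→C5 and equate their C5 entries.
No row becomes fully distinguished — the join is lossy.

No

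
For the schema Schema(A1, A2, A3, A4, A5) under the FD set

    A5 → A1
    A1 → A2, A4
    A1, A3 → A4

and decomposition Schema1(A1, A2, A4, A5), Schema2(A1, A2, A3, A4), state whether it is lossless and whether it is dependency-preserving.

lossy but dependency-preserving

Lossless test: (A1, A2, A4)⁺ = {A1, A2, A4}, which is a superkey of neither fragment — lossy.
Dependency preservation: every FD's attributes lie within a single fragment, so each can be enforced locally — preserved.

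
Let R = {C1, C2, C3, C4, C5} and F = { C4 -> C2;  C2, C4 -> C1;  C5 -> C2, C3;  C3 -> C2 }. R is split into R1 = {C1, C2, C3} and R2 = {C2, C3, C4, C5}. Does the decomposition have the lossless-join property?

No

Common attributes: R1 ∩ R2 = {C2, C3}.
No dependency enlarges {C2, C3}, so (C2, C3)⁺ = {C2, C3}.
The closure contains neither all of R1 = {C1, C2, C3} nor all of R2 = {C2, C3, C4, C5}, so the common attributes are not a superkey of either fragment. The join is lossy.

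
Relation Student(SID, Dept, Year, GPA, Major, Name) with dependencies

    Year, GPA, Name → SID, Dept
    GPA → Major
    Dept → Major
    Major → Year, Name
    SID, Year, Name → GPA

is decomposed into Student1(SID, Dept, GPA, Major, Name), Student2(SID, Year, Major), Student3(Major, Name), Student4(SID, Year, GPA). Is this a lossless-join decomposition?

Chase test. Columns are SID, Dept, Year, GPA, Major, Name; row i has aⱼ where attribute j ∈ Studenti, else bᵢⱼ.
Initial tableau (one row per fragment):
  row 1: a1 a2 b13 a4 a5 a6
  row 2: a1 b22 a3 b24 a5 b26
  row 3: b31 b32 b33 b34 a5 a6
  row 4: a1 b42 a3 a4 b45 b46
Rows 1 and 4 agree on GPA; apply GPA→Major and equate their Major entries.
Rows 1 and 2 agree on Major; apply Major→Year, Name and equate their Year, Name entries.
Rows 1 and 3 agree on Major; apply Major→Year, Name and equate their Year, Name entries.
Rows 1 and 4 agree on Major; apply Major→Year, Name and equate their Year, Name entries.
Rows 1 and 2 agree on SID, Year, Name; apply SID, Year, Name→GPA and equate their GPA entries.
Rows 1 and 2 agree on Year, GPA, Name; apply Year, GPA, Name→SID, Dept and equate their SID, Dept entries.
Rows 1 and 4 agree on Year, GPA, Name; apply Year, GPA, Name→SID, Dept and equate their SID, Dept entries.
Row 1 is now all distinguished symbols — the join is lossless.

Yes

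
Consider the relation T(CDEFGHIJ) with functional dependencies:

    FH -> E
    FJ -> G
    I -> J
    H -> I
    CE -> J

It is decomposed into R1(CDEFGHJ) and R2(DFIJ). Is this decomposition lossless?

No

Common attributes: R1 ∩ R2 = {DFJ}.
Closure of {DFJ}: FJ → G applies, adding G. So (DFJ)⁺ = {DFGJ}.
The closure contains neither all of R1 = {CDEFGHJ} nor all of R2 = {DFIJ}, so the common attributes are not a superkey of either fragment. The join is lossy.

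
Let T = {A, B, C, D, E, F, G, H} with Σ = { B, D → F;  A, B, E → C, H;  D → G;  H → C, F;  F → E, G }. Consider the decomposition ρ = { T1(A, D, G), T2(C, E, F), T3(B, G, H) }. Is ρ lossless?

Chase test. Columns are A, B, C, D, E, F, G, H; row i has aⱼ where attribute j ∈ Ti, else bᵢⱼ.
Initial tableau (one row per fragment):
  row 1: a1 b12 b13 a4 b15 b16 a7 b18
  row 2: b21 b22 a3 b24 a5 a6 b27 b28
  row 3: b31 a2 b33 b34 b35 b36 a7 a8
No row becomes fully distinguished — the join is lossy.

No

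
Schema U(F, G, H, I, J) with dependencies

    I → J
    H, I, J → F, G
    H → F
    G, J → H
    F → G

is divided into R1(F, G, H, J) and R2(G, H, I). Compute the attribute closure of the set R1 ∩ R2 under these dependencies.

F, G, H

R1 ∩ R2 = {G, H}.
H → F applies, adding F
Closure: {F, G, H}.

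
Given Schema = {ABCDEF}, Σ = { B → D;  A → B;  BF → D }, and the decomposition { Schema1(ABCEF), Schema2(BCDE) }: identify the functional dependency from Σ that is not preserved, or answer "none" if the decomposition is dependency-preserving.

B → D lies within Schema2.
A → B lies within Schema1.
BF → D: restricted closure across fragments reaches D.
Every dependency is enforceable on the fragments, so the decomposition is dependency-preserving.

none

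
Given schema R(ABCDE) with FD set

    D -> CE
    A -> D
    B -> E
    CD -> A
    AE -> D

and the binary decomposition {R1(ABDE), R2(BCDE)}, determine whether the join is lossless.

Yes

Common attributes: R1 ∩ R2 = {BDE}.
Closure of {BDE}: D → CE applies, adding C; CD → A applies, adding A. So (BDE)⁺ = {ABCDE}.
This closure contains every attribute of R1, so R1 ∩ R2 → R1. The join is lossless.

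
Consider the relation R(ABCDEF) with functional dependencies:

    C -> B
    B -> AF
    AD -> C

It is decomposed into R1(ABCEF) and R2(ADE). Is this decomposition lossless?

Common attributes: R1 ∩ R2 = {AE}.
No dependency enlarges {AE}, so (AE)⁺ = {AE}.
The closure contains neither all of R1 = {ABCEF} nor all of R2 = {ADE}, so the common attributes are not a superkey of either fragment. The join is lossy.

No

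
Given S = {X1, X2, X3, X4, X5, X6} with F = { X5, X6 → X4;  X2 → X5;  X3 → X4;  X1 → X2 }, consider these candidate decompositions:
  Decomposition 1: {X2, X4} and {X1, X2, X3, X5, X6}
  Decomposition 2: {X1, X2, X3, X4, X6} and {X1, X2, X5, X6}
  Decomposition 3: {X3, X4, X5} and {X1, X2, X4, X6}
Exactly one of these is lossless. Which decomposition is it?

Decomposition 1: common = {X2}, closure = {X2, X5} → lossy.
Decomposition 2: common = {X1, X2, X6}, closure = {X1, X2, X4, X5, X6} → lossless.
Decomposition 3: common = {X4}, closure = {X4} → lossy.

Decomposition 2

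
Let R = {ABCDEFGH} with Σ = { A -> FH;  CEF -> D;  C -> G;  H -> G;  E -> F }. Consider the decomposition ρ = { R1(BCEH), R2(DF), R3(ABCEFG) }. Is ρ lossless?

No

Chase test. Columns are ABCDEFGH; row i has aⱼ where attribute j ∈ Ri, else bᵢⱼ.
Initial tableau (one row per fragment):
  row 1: b11 a2 a3 b14 a5 b16 b17 a8
  row 2: b21 b22 b23 a4 b25 a6 b27 b28
  row 3: a1 a2 a3 b34 a5 a6 a7 b38
Rows 1 and 3 agree on C; apply C→G and equate their G entries.
Rows 1 and 3 agree on E; apply E→F and equate their F entries.
Rows 1 and 3 agree on CEF; apply CEF→D and equate their D entries.
No row becomes fully distinguished — the join is lossy.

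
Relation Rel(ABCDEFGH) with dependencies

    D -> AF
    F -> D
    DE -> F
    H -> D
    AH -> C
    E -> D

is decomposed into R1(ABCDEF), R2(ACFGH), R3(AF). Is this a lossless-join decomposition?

No

Chase test. Columns are ABCDEFGH; row i has aⱼ where attribute j ∈ Ri, else bᵢⱼ.
Initial tableau (one row per fragment):
  row 1: a1 a2 a3 a4 a5 a6 b17 b18
  row 2: a1 b22 a3 b24 b25 a6 a7 a8
  row 3: a1 b32 b33 b34 b35 a6 b37 b38
Rows 1 and 2 agree on F; apply F→D and equate their D entries.
Rows 1 and 3 agree on F; apply F→D and equate their D entries.
No row becomes fully distinguished — the join is lossy.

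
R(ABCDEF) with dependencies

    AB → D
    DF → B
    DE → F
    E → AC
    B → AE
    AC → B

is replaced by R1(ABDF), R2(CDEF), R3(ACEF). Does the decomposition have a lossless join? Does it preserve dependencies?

lossless and dependency-preserving

Lossless test (chase): Rows 1 and 2 agree on DF; apply DF→B and equate their B entries. Rows 2 and 3 agree on E; apply E→AC and equate their AC entries. Rows 1 and 2 agree on B; apply B→AE and equate their AE entries. Rows 2 and 3 agree on AC; apply AC→B and equate their B entries. Rows 1 and 3 agree on AB; apply AB→D and equate their D entries. Rows 1 and 2 agree on E; apply E→AC and equate their AC entries. Row 1 is now all distinguished symbols — the join is lossless.
Dependency preservation: B → AE; AC → B are not contained in any single fragment, but the restricted closure of each left-hand side across the fragments still reaches the right-hand side; the remaining FDs each lie inside some fragment. All dependencies are preserved.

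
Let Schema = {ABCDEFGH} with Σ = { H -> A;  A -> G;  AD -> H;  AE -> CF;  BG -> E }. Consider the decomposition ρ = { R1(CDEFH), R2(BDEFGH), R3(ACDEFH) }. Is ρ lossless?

Chase test. Columns are ABCDEFGH; row i has aⱼ where attribute j ∈ Ri, else bᵢⱼ.
Initial tableau (one row per fragment):
  row 1: b11 b12 a3 a4 a5 a6 b17 a8
  row 2: b21 a2 b23 a4 a5 a6 a7 a8
  row 3: a1 b32 a3 a4 a5 a6 b37 a8
Rows 1 and 2 agree on H; apply H→A and equate their A entries.
Rows 1 and 3 agree on H; apply H→A and equate their A entries.
Rows 1 and 2 agree on A; apply A→G and equate their G entries.
Rows 1 and 3 agree on A; apply A→G and equate their G entries.
Rows 1 and 2 agree on AE; apply AE→CF and equate their CF entries.
Row 2 is now all distinguished symbols — the join is lossless.

Yes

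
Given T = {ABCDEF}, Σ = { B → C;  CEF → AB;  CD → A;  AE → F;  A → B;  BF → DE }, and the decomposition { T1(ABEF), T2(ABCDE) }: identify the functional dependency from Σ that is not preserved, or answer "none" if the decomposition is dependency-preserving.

Check CEF → AB: no single fragment contains all of {ABCEF}, and the restricted closure of {CEF} across the fragments never reaches {AB}.
B → C is preserved.
CD → A is preserved.
AE → F is preserved.
A → B is preserved.
BF → DE is preserved.

CEF → AB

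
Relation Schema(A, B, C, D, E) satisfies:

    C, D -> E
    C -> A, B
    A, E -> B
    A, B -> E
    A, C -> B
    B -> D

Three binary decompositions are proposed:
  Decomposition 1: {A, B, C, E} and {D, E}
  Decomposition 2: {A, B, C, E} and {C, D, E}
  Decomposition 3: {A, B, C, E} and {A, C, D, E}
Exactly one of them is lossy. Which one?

Decomposition 1

Decomposition 1: common = {E}, closure = {E} → lossy.
Decomposition 2: common = {C, E}, closure = {A, B, C, D, E} → lossless.
Decomposition 3: common = {A, C, E}, closure = {A, B, C, D, E} → lossless.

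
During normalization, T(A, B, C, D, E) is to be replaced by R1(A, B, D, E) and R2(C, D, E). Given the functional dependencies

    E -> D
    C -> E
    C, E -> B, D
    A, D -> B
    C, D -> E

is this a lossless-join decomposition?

No

Common attributes: R1 ∩ R2 = {D, E}.
No dependency enlarges {D, E}, so (D, E)⁺ = {D, E}.
The closure contains neither all of R1 = {A, B, D, E} nor all of R2 = {C, D, E}, so the common attributes are not a superkey of either fragment. The join is lossy.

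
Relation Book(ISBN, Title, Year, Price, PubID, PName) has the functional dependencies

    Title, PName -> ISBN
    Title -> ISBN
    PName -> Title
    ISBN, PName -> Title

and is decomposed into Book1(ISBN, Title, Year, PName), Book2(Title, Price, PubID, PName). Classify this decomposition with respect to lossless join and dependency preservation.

Lossless test: (Title, PName)⁺ = {ISBN, Title, PName}, which is a superkey of neither fragment — lossy.
Dependency preservation: every FD's attributes lie within a single fragment, so each can be enforced locally — preserved.

lossy but dependency-preserving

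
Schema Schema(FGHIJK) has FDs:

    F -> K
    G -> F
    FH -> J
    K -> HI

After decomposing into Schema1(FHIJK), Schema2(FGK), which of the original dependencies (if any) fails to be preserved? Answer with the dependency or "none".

none

F → K lies within Schema1.
G → F lies within Schema2.
FH → J lies within Schema1.
K → HI lies within Schema1.
Every dependency is enforceable on the fragments, so the decomposition is dependency-preserving.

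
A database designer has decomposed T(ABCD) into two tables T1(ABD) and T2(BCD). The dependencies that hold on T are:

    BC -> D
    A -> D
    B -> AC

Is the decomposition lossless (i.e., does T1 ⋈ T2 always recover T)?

Yes

Common attributes: T1 ∩ T2 = {BD}.
Closure of {BD}: B → AC applies, adding AC. So (BD)⁺ = {ABCD}.
This closure contains every attribute of T1, so T1 ∩ T2 → T1. The join is lossless.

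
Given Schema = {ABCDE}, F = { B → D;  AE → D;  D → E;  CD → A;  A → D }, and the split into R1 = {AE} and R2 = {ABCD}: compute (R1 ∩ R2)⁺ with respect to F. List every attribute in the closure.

R1 ∩ R2 = {A}.
A → D applies, adding D
D → E applies, adding E
Closure: {ADE}.

ADE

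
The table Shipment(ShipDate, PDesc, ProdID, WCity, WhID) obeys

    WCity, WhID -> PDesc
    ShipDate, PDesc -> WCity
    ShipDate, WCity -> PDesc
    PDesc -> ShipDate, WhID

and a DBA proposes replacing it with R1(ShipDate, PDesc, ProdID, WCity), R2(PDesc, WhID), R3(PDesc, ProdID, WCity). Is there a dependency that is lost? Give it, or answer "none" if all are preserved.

WCity, WhID -> PDesc

Check WCity, WhID → PDesc: no single fragment contains all of {PDesc, WCity, WhID}, and the restricted closure of {WCity, WhID} across the fragments never reaches {PDesc}.
ShipDate, PDesc → WCity is preserved.
ShipDate, WCity → PDesc is preserved.
PDesc → ShipDate, WhID is preserved.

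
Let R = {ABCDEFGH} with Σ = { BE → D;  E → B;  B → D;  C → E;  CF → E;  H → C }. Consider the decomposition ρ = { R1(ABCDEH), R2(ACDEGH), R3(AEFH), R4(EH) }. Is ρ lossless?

Chase test. Columns are ABCDEFGH; row i has aⱼ where attribute j ∈ Ri, else bᵢⱼ.
Initial tableau (one row per fragment):
  row 1: a1 a2 a3 a4 a5 b16 b17 a8
  row 2: a1 b22 a3 a4 a5 b26 a7 a8
  row 3: a1 b32 b33 b34 a5 a6 b37 a8
  row 4: b41 b42 b43 b44 a5 b46 b47 a8
Rows 1 and 2 agree on E; apply E→B and equate their B entries.
Rows 1 and 3 agree on E; apply E→B and equate their B entries.
Rows 1 and 4 agree on E; apply E→B and equate their B entries.
Rows 1 and 3 agree on B; apply B→D and equate their D entries.
Rows 1 and 4 agree on B; apply B→D and equate their D entries.
Rows 1 and 3 agree on H; apply H→C and equate their C entries.
Rows 1 and 4 agree on H; apply H→C and equate their C entries.
No row becomes fully distinguished — the join is lossy.

No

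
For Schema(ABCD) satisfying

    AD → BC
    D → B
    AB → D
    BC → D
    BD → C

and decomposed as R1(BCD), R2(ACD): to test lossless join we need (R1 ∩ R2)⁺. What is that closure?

R1 ∩ R2 = {CD}.
D → B applies, adding B
Closure: {BCD}.

BCD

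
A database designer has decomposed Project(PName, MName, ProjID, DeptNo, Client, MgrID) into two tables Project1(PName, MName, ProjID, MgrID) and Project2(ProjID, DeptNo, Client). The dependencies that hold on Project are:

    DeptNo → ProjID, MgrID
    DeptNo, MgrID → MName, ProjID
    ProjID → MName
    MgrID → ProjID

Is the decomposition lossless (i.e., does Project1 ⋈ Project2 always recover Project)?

No

Common attributes: Project1 ∩ Project2 = {ProjID}.
Closure of {ProjID}: ProjID → MName applies, adding MName. So (ProjID)⁺ = {MName, ProjID}.
The closure contains neither all of Project1 = {PName, MName, ProjID, MgrID} nor all of Project2 = {ProjID, DeptNo, Client}, so the common attributes are not a superkey of either fragment. The join is lossy.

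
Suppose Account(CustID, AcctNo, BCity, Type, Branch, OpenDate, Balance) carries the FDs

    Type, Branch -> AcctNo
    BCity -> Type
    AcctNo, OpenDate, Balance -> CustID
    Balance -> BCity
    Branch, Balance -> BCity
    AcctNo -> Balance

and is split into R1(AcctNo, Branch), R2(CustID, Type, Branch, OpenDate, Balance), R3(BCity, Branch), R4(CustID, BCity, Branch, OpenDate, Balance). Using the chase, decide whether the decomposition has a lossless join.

Chase test. Columns are CustID, AcctNo, BCity, Type, Branch, OpenDate, Balance; row i has aⱼ where attribute j ∈ Ri, else bᵢⱼ.
Initial tableau (one row per fragment):
  row 1: b11 a2 b13 b14 a5 b16 b17
  row 2: a1 b22 b23 a4 a5 a6 a7
  row 3: b31 b32 a3 b34 a5 b36 b37
  row 4: a1 b42 a3 b44 a5 a6 a7
Rows 3 and 4 agree on BCity; apply BCity→Type and equate their Type entries.
Rows 2 and 4 agree on Balance; apply Balance→BCity and equate their BCity entries.
Rows 3 and 4 agree on Type, Branch; apply Type, Branch→AcctNo and equate their AcctNo entries.
Rows 2 and 3 agree on BCity; apply BCity→Type and equate their Type entries.
Rows 3 and 4 agree on AcctNo; apply AcctNo→Balance and equate their Balance entries.
Rows 2 and 3 agree on Type, Branch; apply Type, Branch→AcctNo and equate their AcctNo entries.
No row becomes fully distinguished — the join is lossy.

No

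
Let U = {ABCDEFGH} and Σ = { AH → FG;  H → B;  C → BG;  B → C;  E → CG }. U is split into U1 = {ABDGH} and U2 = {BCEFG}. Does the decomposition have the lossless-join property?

Common attributes: U1 ∩ U2 = {BG}.
Closure of {BG}: B → C applies, adding C. So (BG)⁺ = {BCG}.
The closure contains neither all of U1 = {ABDGH} nor all of U2 = {BCEFG}, so the common attributes are not a superkey of either fragment. The join is lossy.

No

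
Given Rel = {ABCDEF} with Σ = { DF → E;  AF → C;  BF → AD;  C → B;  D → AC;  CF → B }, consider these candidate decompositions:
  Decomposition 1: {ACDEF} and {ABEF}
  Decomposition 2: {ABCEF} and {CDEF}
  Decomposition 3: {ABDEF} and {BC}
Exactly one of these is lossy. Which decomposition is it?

Decomposition 3

Decomposition 1: common = {AEF}, closure = {ABCDEF} → lossless.
Decomposition 2: common = {CEF}, closure = {ABCDEF} → lossless.
Decomposition 3: common = {B}, closure = {B} → lossy.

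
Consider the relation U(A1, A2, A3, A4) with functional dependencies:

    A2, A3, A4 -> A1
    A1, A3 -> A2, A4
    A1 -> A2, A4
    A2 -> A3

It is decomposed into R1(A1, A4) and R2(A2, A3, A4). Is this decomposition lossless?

Common attributes: R1 ∩ R2 = {A4}.
No dependency enlarges {A4}, so (A4)⁺ = {A4}.
The closure contains neither all of R1 = {A1, A4} nor all of R2 = {A2, A3, A4}, so the common attributes are not a superkey of either fragment. The join is lossy.

No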